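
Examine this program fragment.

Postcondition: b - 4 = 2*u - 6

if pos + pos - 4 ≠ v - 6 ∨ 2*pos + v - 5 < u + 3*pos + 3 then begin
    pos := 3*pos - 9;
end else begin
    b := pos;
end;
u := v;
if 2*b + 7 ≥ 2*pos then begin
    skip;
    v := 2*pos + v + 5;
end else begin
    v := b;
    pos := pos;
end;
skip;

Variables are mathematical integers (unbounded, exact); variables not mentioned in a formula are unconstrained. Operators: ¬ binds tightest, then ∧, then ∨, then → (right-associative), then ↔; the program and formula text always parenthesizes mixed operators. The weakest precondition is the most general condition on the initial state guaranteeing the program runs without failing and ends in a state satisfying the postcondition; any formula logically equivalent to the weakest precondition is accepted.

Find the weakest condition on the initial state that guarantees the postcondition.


Working backward. After the program, the postcondition b - 4 = 2*u - 6 must hold; in canonical form it is b = 2*u - 2.
Before skip: b = 2*u - 2
Then branch requires b = 2*u - 2; else branch requires b = 2*u - 2.
Before the if: (2*b ≥ 2*pos - 7 → b = 2*u - 2) ∧ ((¬(2*b ≥ 2*pos - 7)) → b = 2*u - 2)
Before u := v: (2*b ≥ 2*pos - 7 → b = 2*v - 2) ∧ ((¬(2*b ≥ 2*pos - 7)) → b = 2*v - 2)
Then branch requires (2*b ≥ 6*pos - 25 → b = 2*v - 2) ∧ ((¬(2*b ≥ 6*pos - 25)) → b = 2*v - 2); else branch requires pos = 2*v - 2.
Before the if: ((2*pos ≠ v - 2 ∨ v < pos + u + 8) → ((2*b ≥ 6*pos - 25 → b = 2*v - 2) ∧ ((¬(2*b ≥ 6*pos - 25)) → b = 2*v - 2))) ∧ ((¬(2*pos ≠ v - 2 ∨ v < pos + u + 8)) → pos = 2*v - 2)
Answer: WP = ((2*pos ≠ v - 2 ∨ v < pos + u + 8) → ((2*b ≥ 6*pos - 25 → b = 2*v - 2) ∧ ((¬(2*b ≥ 6*pos - 25)) → b = 2*v - 2))) ∧ ((¬(2*pos ≠ v - 2 ∨ v < pos + u + 8)) → pos = 2*v - 2)


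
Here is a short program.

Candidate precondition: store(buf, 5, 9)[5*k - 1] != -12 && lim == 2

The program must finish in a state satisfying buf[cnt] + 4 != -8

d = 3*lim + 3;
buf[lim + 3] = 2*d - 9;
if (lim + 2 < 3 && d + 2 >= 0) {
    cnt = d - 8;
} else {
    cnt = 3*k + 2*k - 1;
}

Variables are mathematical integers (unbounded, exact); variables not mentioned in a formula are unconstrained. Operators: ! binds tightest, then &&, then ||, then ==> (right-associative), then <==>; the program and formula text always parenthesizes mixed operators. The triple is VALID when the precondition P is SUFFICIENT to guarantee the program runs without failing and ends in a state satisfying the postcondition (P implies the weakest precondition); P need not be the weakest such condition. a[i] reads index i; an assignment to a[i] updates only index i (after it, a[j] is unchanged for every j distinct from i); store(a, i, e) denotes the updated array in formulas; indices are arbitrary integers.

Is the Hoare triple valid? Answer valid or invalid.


Working backward. After the program, the postcondition buf[cnt] + 4 != -8 must hold; in canonical form it is buf[cnt] != -12.
Then branch requires buf[d - 8] != -12; else branch requires buf[5*k - 1] != -12.
Before the if: ((lim < 1 && d >= -2) ==> buf[d - 8] != -12) && ((!(lim < 1 && d >= -2)) ==> buf[5*k - 1] != -12)
Before buf[lim + 3] := 2*d - 9: ((lim < 1 && d >= -2) ==> store(buf, lim + 3, 2*d - 9)[d - 8] != -12) && ((!(lim < 1 && d >= -2)) ==> store(buf, lim + 3, 2*d - 9)[5*k - 1] != -12)
Before d := 3*lim + 3: ((lim < 1 && 3*lim >= -5) ==> store(buf, lim + 3, 6*lim - 3)[3*lim - 5] != -12) && ((!(lim < 1 && 3*lim >= -5)) ==> store(buf, lim + 3, 6*lim - 3)[5*k - 1] != -12)
The weakest precondition is ((lim < 1 && 3*lim >= -5) ==> store(buf, lim + 3, 6*lim - 3)[3*lim - 5] != -12) && ((!(lim < 1 && 3*lim >= -5)) ==> store(buf, lim + 3, 6*lim - 3)[5*k - 1] != -12).
Check whether store(buf, 5, 9)[5*k - 1] != -12 && lim == 2 implies it.
Every state satisfying the precondition satisfies the weakest precondition: the implication holds.
Answer: valid


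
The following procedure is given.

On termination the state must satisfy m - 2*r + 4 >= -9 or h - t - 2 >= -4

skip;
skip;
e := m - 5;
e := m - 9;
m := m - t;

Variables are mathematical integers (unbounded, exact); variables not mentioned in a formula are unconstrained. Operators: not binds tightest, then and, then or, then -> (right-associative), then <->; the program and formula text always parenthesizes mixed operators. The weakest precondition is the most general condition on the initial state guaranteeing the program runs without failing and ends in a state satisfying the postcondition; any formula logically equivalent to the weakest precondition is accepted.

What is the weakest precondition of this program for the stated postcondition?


Working backward. After the program, the postcondition m - 2*r + 4 >= -9 or h - t - 2 >= -4 must hold; in canonical form it is m >= 2*r - 13 or h >= t - 2.
Before m := m - t: m >= 2*r + t - 13 or h >= t - 2
Before e := m - 9: m >= 2*r + t - 13 or h >= t - 2
Before e := m - 5: m >= 2*r + t - 13 or h >= t - 2
Before skip: m >= 2*r + t - 13 or h >= t - 2
Before skip: m >= 2*r + t - 13 or h >= t - 2
Answer: WP = m >= 2*r + t - 13 or h >= t - 2


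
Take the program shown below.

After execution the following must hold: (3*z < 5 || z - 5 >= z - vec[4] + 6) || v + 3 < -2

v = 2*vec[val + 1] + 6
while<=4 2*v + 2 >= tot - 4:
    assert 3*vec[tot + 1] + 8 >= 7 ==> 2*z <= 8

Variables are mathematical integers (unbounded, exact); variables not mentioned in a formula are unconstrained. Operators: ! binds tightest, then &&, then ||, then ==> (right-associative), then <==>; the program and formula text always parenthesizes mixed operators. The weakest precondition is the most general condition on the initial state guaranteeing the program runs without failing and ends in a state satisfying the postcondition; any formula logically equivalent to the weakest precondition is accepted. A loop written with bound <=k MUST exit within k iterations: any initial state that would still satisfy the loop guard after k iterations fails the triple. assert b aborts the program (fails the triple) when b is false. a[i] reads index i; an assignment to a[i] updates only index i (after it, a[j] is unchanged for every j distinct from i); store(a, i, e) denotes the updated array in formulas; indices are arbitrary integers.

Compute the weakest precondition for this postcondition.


Working backward. After the program, the postcondition (3*z < 5 || z - 5 >= z - vec[4] + 6) || v + 3 < -2 must hold; in canonical form it is 3*z < 5 || vec[4] >= 11 || v < -5.
Before the loop (bound <=4), unroll the exhaustion recursion (WP_0 = exit-now case; WP_j = one more guarded iteration, up to j = 4):
  WP_0: (!(2*v >= tot - 6)) && (3*z < 5 || vec[4] >= 11 || v < -5)
  WP_1: (2*v >= tot - 6 ==> ((3*vec[tot + 1] >= -1 ==> 2*z <= 8) && (!(2*v >= tot - 6)) && (3*z < 5 || vec[4] >= 11 || v < -5))) && ((!(2*v >= tot - 6)) ==> (3*z < 5 || vec[4] >= 11 || v < -5))
  WP_2: (2*v >= tot - 6 ==> ((3*vec[tot + 1] >= -1 ==> 2*z <= 8) && (2*v >= tot - 6 ==> ((3*vec[tot + 1] >= -1 ==> 2*z <= 8) && (!(2*v >= tot - 6)) && (3*z < 5 || vec[4] >= 11 || v < -5))) && ((!(2*v >= tot - 6)) ==> (3*z < 5 || vec[4] >= 11 || v < -5)))) && ((!(2*v >= tot - 6)) ==> (3*z < 5 || vec[4] >= 11 || v < -5))
  WP_3: (2*v >= tot - 6 ==> ((3*vec[tot + 1] >= -1 ==> 2*z <= 8) && (2*v >= tot - 6 ==> ((3*vec[tot + 1] >= -1 ==> 2*z <= 8) && (2*v >= tot - 6 ==> ((3*vec[tot + 1] >= -1 ==> 2*z <= 8) && (!(2*v >= tot - 6)) && (3*z < 5 || vec[4] >= 11 || v < -5))) && ((!(2*v >= tot - 6)) ==> (3*z < 5 || vec[4] >= 11 || v < -5)))) && ((!(2*v >= tot - 6)) ==> (3*z < 5 || vec[4] >= 11 || v < -5)))) && ((!(2*v >= tot - 6)) ==> (3*z < 5 || vec[4] >= 11 || v < -5))
  WP_4: (2*v >= tot - 6 ==> ((3*vec[tot + 1] >= -1 ==> 2*z <= 8) && (2*v >= tot - 6 ==> ((3*vec[tot + 1] >= -1 ==> 2*z <= 8) && (2*v >= tot - 6 ==> ((3*vec[tot + 1] >= -1 ==> 2*z <= 8) && (2*v >= tot - 6 ==> ((3*vec[tot + 1] >= -1 ==> 2*z <= 8) && (!(2*v >= tot - 6)) && (3*z < 5 || vec[4] >= 11 || v < -5))) && ((!(2*v >= tot - 6)) ==> (3*z < 5 || vec[4] >= 11 || v < -5)))) && ((!(2*v >= tot - 6)) ==> (3*z < 5 || vec[4] >= 11 || v < -5)))) && ((!(2*v >= tot - 6)) ==> (3*z < 5 || vec[4] >= 11 || v < -5)))) && ((!(2*v >= tot - 6)) ==> (3*z < 5 || vec[4] >= 11 || v < -5))
So before the loop: (2*v >= tot - 6 ==> ((3*vec[tot + 1] >= -1 ==> 2*z <= 8) && (2*v >= tot - 6 ==> ((3*vec[tot + 1] >= -1 ==> 2*z <= 8) && (2*v >= tot - 6 ==> ((3*vec[tot + 1] >= -1 ==> 2*z <= 8) && (2*v >= tot - 6 ==> ((3*vec[tot + 1] >= -1 ==> 2*z <= 8) && (!(2*v >= tot - 6)) && (3*z < 5 || vec[4] >= 11 || v < -5))) && ((!(2*v >= tot - 6)) ==> (3*z < 5 || vec[4] >= 11 || v < -5)))) && ((!(2*v >= tot - 6)) ==> (3*z < 5 || vec[4] >= 11 || v < -5)))) && ((!(2*v >= tot - 6)) ==> (3*z < 5 || vec[4] >= 11 || v < -5)))) && ((!(2*v >= tot - 6)) ==> (3*z < 5 || vec[4] >= 11 || v < -5))
Before v := 2*vec[val + 1] + 6: (4*vec[val + 1] >= tot - 18 ==> ((3*vec[tot + 1] >= -1 ==> 2*z <= 8) && (4*vec[val + 1] >= tot - 18 ==> ((3*vec[tot + 1] >= -1 ==> 2*z <= 8) && (4*vec[val + 1] >= tot - 18 ==> ((3*vec[tot + 1] >= -1 ==> 2*z <= 8) && (4*vec[val + 1] >= tot - 18 ==> ((3*vec[tot + 1] >= -1 ==> 2*z <= 8) && (!(4*vec[val + 1] >= tot - 18)) && (3*z < 5 || vec[4] >= 11 || 2*vec[val + 1] < -11))) && ((!(4*vec[val + 1] >= tot - 18)) ==> (3*z < 5 || vec[4] >= 11 || 2*vec[val + 1] < -11)))) && ((!(4*vec[val + 1] >= tot - 18)) ==> (3*z < 5 || vec[4] >= 11 || 2*vec[val + 1] < -11)))) && ((!(4*vec[val + 1] >= tot - 18)) ==> (3*z < 5 || vec[4] >= 11 || 2*vec[val + 1] < -11)))) && ((!(4*vec[val + 1] >= tot - 18)) ==> (3*z < 5 || vec[4] >= 11 || 2*vec[val + 1] < -11))
Answer: WP = (4*vec[val + 1] >= tot - 18 ==> ((3*vec[tot + 1] >= -1 ==> 2*z <= 8) && (4*vec[val + 1] >= tot - 18 ==> ((3*vec[tot + 1] >= -1 ==> 2*z <= 8) && (4*vec[val + 1] >= tot - 18 ==> ((3*vec[tot + 1] >= -1 ==> 2*z <= 8) && (4*vec[val + 1] >= tot - 18 ==> ((3*vec[tot + 1] >= -1 ==> 2*z <= 8) && (!(4*vec[val + 1] >= tot - 18)) && (3*z < 5 || vec[4] >= 11 || 2*vec[val + 1] < -11))) && ((!(4*vec[val + 1] >= tot - 18)) ==> (3*z < 5 || vec[4] >= 11 || 2*vec[val + 1] < -11)))) && ((!(4*vec[val + 1] >= tot - 18)) ==> (3*z < 5 || vec[4] >= 11 || 2*vec[val + 1] < -11)))) && ((!(4*vec[val + 1] >= tot - 18)) ==> (3*z < 5 || vec[4] >= 11 || 2*vec[val + 1] < -11)))) && ((!(4*vec[val + 1] >= tot - 18)) ==> (3*z < 5 || vec[4] >= 11 || 2*vec[val + 1] < -11))


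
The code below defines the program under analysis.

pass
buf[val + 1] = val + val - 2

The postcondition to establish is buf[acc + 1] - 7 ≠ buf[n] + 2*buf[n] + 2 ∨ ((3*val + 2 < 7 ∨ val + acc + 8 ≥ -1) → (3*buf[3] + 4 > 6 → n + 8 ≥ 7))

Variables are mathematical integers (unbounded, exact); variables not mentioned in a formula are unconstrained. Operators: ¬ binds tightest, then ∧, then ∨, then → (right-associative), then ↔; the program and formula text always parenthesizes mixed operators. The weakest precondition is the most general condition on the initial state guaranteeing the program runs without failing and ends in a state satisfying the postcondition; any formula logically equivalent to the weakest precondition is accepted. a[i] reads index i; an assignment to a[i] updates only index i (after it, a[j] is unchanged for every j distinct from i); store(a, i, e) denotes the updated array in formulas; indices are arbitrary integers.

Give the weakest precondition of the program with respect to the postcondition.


Working backward. After the program, the postcondition buf[acc + 1] - 7 ≠ buf[n] + 2*buf[n] + 2 ∨ ((3*val + 2 < 7 ∨ val + acc + 8 ≥ -1) → (3*buf[3] + 4 > 6 → n + 8 ≥ 7)) must hold; in canonical form it is buf[acc + 1] ≠ 3*buf[n] + 9 ∨ ((3*val < 5 ∨ acc + val ≥ -9) → (3*buf[3] > 2 → n ≥ -1)).
Before buf[val + 1] := val + val - 2: store(buf, val + 1, 2*val - 2)[acc + 1] ≠ 3*store(buf, val + 1, 2*val - 2)[n] + 9 ∨ ((3*val < 5 ∨ acc + val ≥ -9) → (3*store(buf, val + 1, 2*val - 2)[3] > 2 → n ≥ -1))
Before skip: store(buf, val + 1, 2*val - 2)[acc + 1] ≠ 3*store(buf, val + 1, 2*val - 2)[n] + 9 ∨ ((3*val < 5 ∨ acc + val ≥ -9) → (3*store(buf, val + 1, 2*val - 2)[3] > 2 → n ≥ -1))
Answer: WP = store(buf, val + 1, 2*val - 2)[acc + 1] ≠ 3*store(buf, val + 1, 2*val - 2)[n] + 9 ∨ ((3*val < 5 ∨ acc + val ≥ -9) → (3*store(buf, val + 1, 2*val - 2)[3] > 2 → n ≥ -1))


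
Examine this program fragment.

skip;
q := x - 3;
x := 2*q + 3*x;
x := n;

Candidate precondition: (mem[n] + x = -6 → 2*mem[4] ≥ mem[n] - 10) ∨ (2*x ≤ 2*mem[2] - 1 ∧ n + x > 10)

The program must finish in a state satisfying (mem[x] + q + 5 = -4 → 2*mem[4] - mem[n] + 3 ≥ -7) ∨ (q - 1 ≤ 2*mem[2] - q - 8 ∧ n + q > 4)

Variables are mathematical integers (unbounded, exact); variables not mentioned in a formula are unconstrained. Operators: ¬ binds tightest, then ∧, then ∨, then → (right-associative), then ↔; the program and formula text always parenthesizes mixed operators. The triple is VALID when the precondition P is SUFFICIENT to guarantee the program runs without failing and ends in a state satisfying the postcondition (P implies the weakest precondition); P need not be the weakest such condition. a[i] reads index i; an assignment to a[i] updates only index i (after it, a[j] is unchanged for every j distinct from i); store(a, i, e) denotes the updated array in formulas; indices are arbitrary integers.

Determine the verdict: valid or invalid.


Working backward. After the program, the postcondition (mem[x] + q + 5 = -4 → 2*mem[4] - mem[n] + 3 ≥ -7) ∨ (q - 1 ≤ 2*mem[2] - q - 8 ∧ n + q > 4) must hold; in canonical form it is (mem[x] + q = -9 → 2*mem[4] ≥ mem[n] - 10) ∨ (2*q ≤ 2*mem[2] - 7 ∧ n + q > 4).
Before x := n: (mem[n] + q = -9 → 2*mem[4] ≥ mem[n] - 10) ∨ (2*q ≤ 2*mem[2] - 7 ∧ n + q > 4)
Before x := 2*q + 3*x: (mem[n] + q = -9 → 2*mem[4] ≥ mem[n] - 10) ∨ (2*q ≤ 2*mem[2] - 7 ∧ n + q > 4)
Before q := x - 3: (mem[n] + x = -6 → 2*mem[4] ≥ mem[n] - 10) ∨ (2*x ≤ 2*mem[2] - 1 ∧ n + x > 7)
Before skip: (mem[n] + x = -6 → 2*mem[4] ≥ mem[n] - 10) ∨ (2*x ≤ 2*mem[2] - 1 ∧ n + x > 7)
The weakest precondition is (mem[n] + x = -6 → 2*mem[4] ≥ mem[n] - 10) ∨ (2*x ≤ 2*mem[2] - 1 ∧ n + x > 7).
Check whether (mem[n] + x = -6 → 2*mem[4] ≥ mem[n] - 10) ∨ (2*x ≤ 2*mem[2] - 1 ∧ n + x > 10) implies it.
Every state satisfying the precondition satisfies the weakest precondition: the implication holds.
Answer: valid


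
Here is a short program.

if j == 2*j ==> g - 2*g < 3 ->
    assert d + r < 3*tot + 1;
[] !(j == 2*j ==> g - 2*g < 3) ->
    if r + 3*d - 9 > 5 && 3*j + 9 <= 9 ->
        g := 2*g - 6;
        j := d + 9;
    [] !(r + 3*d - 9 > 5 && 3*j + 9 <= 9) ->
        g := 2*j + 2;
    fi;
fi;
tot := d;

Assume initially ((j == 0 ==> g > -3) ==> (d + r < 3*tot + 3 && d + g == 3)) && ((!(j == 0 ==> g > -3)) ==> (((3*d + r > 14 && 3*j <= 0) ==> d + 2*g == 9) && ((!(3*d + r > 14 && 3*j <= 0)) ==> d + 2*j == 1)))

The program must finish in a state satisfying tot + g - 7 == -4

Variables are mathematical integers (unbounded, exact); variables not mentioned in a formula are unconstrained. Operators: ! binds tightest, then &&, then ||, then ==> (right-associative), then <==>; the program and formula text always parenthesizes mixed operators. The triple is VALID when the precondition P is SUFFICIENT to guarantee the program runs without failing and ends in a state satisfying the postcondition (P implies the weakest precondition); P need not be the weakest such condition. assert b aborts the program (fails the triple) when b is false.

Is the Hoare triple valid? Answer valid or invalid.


Working backward. After the program, the postcondition tot + g - 7 == -4 must hold; in canonical form it is g + tot == 3.
Before tot := d: d + g == 3
Then branch requires d + r < 3*tot + 1 && d + g == 3; else branch requires ((3*d + r > 14 && 3*j <= 0) ==> d + 2*g == 9) && ((!(3*d + r > 14 && 3*j <= 0)) ==> d + 2*j == 1).
Before the if: ((j == 0 ==> g > -3) ==> (d + r < 3*tot + 1 && d + g == 3)) && ((!(j == 0 ==> g > -3)) ==> (((3*d + r > 14 && 3*j <= 0) ==> d + 2*g == 9) && ((!(3*d + r > 14 && 3*j <= 0)) ==> d + 2*j == 1)))
The weakest precondition is ((j == 0 ==> g > -3) ==> (d + r < 3*tot + 1 && d + g == 3)) && ((!(j == 0 ==> g > -3)) ==> (((3*d + r > 14 && 3*j <= 0) ==> d + 2*g == 9) && ((!(3*d + r > 14 && 3*j <= 0)) ==> d + 2*j == 1))).
Check whether ((j == 0 ==> g > -3) ==> (d + r < 3*tot + 3 && d + g == 3)) && ((!(j == 0 ==> g > -3)) ==> (((3*d + r > 14 && 3*j <= 0) ==> d + 2*g == 9) && ((!(3*d + r > 14 && 3*j <= 0)) ==> d + 2*j == 1))) implies it.
Countermodel: at the initial state d = 1, g = 2, j = 0, r = -2, tot = -1, the precondition holds but the weakest precondition fails.
Answer: invalid


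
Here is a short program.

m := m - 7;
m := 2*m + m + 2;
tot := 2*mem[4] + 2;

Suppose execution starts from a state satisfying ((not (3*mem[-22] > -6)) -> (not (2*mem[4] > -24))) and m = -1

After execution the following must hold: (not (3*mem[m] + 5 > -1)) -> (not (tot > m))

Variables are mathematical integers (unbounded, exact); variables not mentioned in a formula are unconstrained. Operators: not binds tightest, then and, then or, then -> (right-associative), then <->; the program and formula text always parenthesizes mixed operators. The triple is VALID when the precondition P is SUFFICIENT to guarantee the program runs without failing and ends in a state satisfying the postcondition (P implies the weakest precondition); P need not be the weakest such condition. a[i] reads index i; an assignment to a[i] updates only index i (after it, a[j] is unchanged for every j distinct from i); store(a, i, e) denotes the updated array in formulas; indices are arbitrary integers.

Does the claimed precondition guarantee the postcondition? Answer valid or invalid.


Working backward. After the program, the postcondition (not (3*mem[m] + 5 > -1)) -> (not (tot > m)) must hold; in canonical form it is (not (3*mem[m] > -6)) -> (not (tot > m)).
Before tot := 2*mem[4] + 2: (not (3*mem[m] > -6)) -> (not (2*mem[4] > m - 2))
Before m := 2*m + m + 2: (not (3*mem[3*m + 2] > -6)) -> (not (2*mem[4] > 3*m))
Before m := m - 7: (not (3*mem[3*m - 19] > -6)) -> (not (2*mem[4] > 3*m - 21))
The weakest precondition is (not (3*mem[3*m - 19] > -6)) -> (not (2*mem[4] > 3*m - 21)).
Check whether ((not (3*mem[-22] > -6)) -> (not (2*mem[4] > -24))) and m = -1 implies it.
Every state satisfying the precondition satisfies the weakest precondition: the implication holds.
Answer: valid


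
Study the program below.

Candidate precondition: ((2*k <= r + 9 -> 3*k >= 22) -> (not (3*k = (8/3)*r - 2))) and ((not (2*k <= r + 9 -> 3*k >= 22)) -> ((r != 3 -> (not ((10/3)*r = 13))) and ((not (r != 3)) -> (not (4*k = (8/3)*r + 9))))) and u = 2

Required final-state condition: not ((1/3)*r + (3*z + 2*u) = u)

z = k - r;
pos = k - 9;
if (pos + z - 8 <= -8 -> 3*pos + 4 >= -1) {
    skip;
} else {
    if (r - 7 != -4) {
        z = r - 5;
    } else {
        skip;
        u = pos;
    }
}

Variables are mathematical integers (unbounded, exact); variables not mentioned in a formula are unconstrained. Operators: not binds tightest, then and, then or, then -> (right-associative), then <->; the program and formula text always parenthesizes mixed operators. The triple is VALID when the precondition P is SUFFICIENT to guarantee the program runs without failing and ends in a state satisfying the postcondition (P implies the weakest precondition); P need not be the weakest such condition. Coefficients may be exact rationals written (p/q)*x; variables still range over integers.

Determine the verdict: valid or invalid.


Working backward. After the program, the postcondition not ((1/3)*r + (3*z + 2*u) = u) must hold; in canonical form it is not ((1/3)*r + u + 3*z = 0).
Then branch requires not ((1/3)*r + u + 3*z = 0); else branch requires (r != 3 -> (not ((10/3)*r + u = 15))) and ((not (r != 3)) -> (not (pos + (1/3)*r + 3*z = 0))).
Before the if: ((pos + z <= 0 -> 3*pos >= -5) -> (not ((1/3)*r + u + 3*z = 0))) and ((not (pos + z <= 0 -> 3*pos >= -5)) -> ((r != 3 -> (not ((10/3)*r + u = 15))) and ((not (r != 3)) -> (not (pos + (1/3)*r + 3*z = 0)))))
Before pos := k - 9: ((k + z <= 9 -> 3*k >= 22) -> (not ((1/3)*r + u + 3*z = 0))) and ((not (k + z <= 9 -> 3*k >= 22)) -> ((r != 3 -> (not ((10/3)*r + u = 15))) and ((not (r != 3)) -> (not (k + (1/3)*r + 3*z = 9)))))
Before z := k - r: ((2*k <= r + 9 -> 3*k >= 22) -> (not (3*k + u = (8/3)*r))) and ((not (2*k <= r + 9 -> 3*k >= 22)) -> ((r != 3 -> (not ((10/3)*r + u = 15))) and ((not (r != 3)) -> (not (4*k = (8/3)*r + 9)))))
The weakest precondition is ((2*k <= r + 9 -> 3*k >= 22) -> (not (3*k + u = (8/3)*r))) and ((not (2*k <= r + 9 -> 3*k >= 22)) -> ((r != 3 -> (not ((10/3)*r + u = 15))) and ((not (r != 3)) -> (not (4*k = (8/3)*r + 9))))).
Check whether ((2*k <= r + 9 -> 3*k >= 22) -> (not (3*k = (8/3)*r - 2))) and ((not (2*k <= r + 9 -> 3*k >= 22)) -> ((r != 3 -> (not ((10/3)*r = 13))) and ((not (r != 3)) -> (not (4*k = (8/3)*r + 9))))) and u = 2 implies it.
Every state satisfying the precondition satisfies the weakest precondition: the implication holds.
Answer: valid


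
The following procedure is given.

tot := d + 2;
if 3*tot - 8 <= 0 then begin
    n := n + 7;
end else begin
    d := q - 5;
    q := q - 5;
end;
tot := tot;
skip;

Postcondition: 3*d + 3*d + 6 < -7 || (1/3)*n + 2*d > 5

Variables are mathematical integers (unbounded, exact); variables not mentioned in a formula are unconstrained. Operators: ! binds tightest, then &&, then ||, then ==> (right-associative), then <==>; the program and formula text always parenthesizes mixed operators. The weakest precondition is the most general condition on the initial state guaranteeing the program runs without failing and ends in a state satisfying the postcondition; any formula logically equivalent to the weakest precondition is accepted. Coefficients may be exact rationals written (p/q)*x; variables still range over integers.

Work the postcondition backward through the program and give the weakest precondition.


Working backward. After the program, the postcondition 3*d + 3*d + 6 < -7 || (1/3)*n + 2*d > 5 must hold; in canonical form it is 6*d < -13 || 2*d + (1/3)*n > 5.
Before skip: 6*d < -13 || 2*d + (1/3)*n > 5
Before tot := tot: 6*d < -13 || 2*d + (1/3)*n > 5
Then branch requires 6*d < -13 || 2*d + (1/3)*n > 8/3; else branch requires 6*q < 17 || (1/3)*n + 2*q > 15.
Before the if: (3*tot <= 8 ==> (6*d < -13 || 2*d + (1/3)*n > 8/3)) && ((!(3*tot <= 8)) ==> (6*q < 17 || (1/3)*n + 2*q > 15))
Before tot := d + 2: (3*d <= 2 ==> (6*d < -13 || 2*d + (1/3)*n > 8/3)) && ((!(3*d <= 2)) ==> (6*q < 17 || (1/3)*n + 2*q > 15))
Answer: WP = (3*d <= 2 ==> (6*d < -13 || 2*d + (1/3)*n > 8/3)) && ((!(3*d <= 2)) ==> (6*q < 17 || (1/3)*n + 2*q > 15))


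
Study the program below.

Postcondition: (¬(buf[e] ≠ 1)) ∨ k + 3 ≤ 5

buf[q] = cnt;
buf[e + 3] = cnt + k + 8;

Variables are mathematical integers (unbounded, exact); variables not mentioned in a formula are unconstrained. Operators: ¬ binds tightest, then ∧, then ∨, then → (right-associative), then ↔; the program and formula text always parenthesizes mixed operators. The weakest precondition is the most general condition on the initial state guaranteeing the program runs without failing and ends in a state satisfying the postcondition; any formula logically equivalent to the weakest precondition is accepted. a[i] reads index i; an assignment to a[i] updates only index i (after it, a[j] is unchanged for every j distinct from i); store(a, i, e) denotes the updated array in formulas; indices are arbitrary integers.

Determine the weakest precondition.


Working backward. After the program, the postcondition (¬(buf[e] ≠ 1)) ∨ k + 3 ≤ 5 must hold; in canonical form it is (¬(buf[e] ≠ 1)) ∨ k ≤ 2.
Before buf[e + 3] := cnt + k + 8: (¬(store(buf, e + 3, cnt + k + 8)[e] ≠ 1)) ∨ k ≤ 2
Before buf[q] := cnt: (¬(store(store(buf, q, cnt), e + 3, cnt + k + 8)[e] ≠ 1)) ∨ k ≤ 2
Answer: WP = (¬(store(store(buf, q, cnt), e + 3, cnt + k + 8)[e] ≠ 1)) ∨ k ≤ 2


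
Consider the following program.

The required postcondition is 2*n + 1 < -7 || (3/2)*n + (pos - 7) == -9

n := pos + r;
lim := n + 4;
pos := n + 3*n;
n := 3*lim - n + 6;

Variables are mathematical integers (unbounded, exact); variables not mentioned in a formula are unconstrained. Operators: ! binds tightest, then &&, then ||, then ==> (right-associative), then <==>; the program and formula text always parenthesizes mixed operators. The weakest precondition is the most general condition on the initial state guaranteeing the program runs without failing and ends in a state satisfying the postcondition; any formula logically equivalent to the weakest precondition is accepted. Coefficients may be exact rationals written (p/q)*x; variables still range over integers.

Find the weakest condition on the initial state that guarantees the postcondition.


Working backward. After the program, the postcondition 2*n + 1 < -7 || (3/2)*n + (pos - 7) == -9 must hold; in canonical form it is 2*n < -8 || (3/2)*n + pos == -2.
Before n := 3*lim - n + 6: 6*lim < 2*n - 20 || (9/2)*lim + pos == (3/2)*n - 11
Before pos := n + 3*n: 6*lim < 2*n - 20 || (9/2)*lim + (5/2)*n == -11
Before lim := n + 4: 4*n < -44 || 7*n == -29
Before n := pos + r: 4*pos + 4*r < -44 || 7*pos + 7*r == -29
Answer: WP = 4*pos + 4*r < -44 || 7*pos + 7*r == -29


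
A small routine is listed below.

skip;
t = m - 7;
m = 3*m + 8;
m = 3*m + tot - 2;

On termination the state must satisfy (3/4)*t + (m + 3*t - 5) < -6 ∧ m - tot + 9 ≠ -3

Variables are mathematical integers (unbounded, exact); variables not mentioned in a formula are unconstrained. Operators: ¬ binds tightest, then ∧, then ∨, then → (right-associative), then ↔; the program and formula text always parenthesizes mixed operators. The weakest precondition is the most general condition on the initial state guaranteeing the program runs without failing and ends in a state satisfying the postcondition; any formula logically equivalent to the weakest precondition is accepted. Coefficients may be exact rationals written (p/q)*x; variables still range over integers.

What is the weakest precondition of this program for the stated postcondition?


Working backward. After the program, the postcondition (3/4)*t + (m + 3*t - 5) < -6 ∧ m - tot + 9 ≠ -3 must hold; in canonical form it is m + (15/4)*t < -1 ∧ m ≠ tot - 12.
Before m := 3*m + tot - 2: 3*m + (15/4)*t + tot < 1 ∧ 3*m ≠ -10
Before m := 3*m + 8: 9*m + (15/4)*t + tot < -23 ∧ 9*m ≠ -34
Before t := m - 7: (51/4)*m + tot < 13/4 ∧ 9*m ≠ -34
Before skip: (51/4)*m + tot < 13/4 ∧ 9*m ≠ -34
Answer: WP = (51/4)*m + tot < 13/4 ∧ 9*m ≠ -34


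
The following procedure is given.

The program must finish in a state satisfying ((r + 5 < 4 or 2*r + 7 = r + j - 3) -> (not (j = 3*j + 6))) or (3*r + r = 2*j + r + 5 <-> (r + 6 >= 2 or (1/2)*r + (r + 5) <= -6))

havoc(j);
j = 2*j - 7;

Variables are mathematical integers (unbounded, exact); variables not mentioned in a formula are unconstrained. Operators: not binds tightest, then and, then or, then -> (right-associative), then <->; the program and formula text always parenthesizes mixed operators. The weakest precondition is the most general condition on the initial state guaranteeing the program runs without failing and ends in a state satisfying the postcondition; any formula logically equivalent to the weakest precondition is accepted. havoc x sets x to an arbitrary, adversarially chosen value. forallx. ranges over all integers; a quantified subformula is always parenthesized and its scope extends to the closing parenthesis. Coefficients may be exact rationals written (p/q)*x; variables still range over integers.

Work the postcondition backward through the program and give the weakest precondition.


Working backward. After the program, the postcondition ((r + 5 < 4 or 2*r + 7 = r + j - 3) -> (not (j = 3*j + 6))) or (3*r + r = 2*j + r + 5 <-> (r + 6 >= 2 or (1/2)*r + (r + 5) <= -6)) must hold; in canonical form it is ((r < -1 or r = j - 10) -> (not (2*j = -6))) or (3*r = 2*j + 5 <-> (r >= -4 or (3/2)*r <= -11)).
Before j := 2*j - 7: ((r < -1 or r = 2*j - 17) -> (not (4*j = 8))) or (3*r = 4*j - 9 <-> (r >= -4 or (3/2)*r <= -11))
Before havoc j: forall j_1. (((r < -1 or r = 2*j_1 - 17) -> (not (4*j_1 = 8))) or (3*r = 4*j_1 - 9 <-> (r >= -4 or (3/2)*r <= -11)))
Answer: WP = forall j_1. (((r < -1 or r = 2*j_1 - 17) -> (not (4*j_1 = 8))) or (3*r = 4*j_1 - 9 <-> (r >= -4 or (3/2)*r <= -11)))


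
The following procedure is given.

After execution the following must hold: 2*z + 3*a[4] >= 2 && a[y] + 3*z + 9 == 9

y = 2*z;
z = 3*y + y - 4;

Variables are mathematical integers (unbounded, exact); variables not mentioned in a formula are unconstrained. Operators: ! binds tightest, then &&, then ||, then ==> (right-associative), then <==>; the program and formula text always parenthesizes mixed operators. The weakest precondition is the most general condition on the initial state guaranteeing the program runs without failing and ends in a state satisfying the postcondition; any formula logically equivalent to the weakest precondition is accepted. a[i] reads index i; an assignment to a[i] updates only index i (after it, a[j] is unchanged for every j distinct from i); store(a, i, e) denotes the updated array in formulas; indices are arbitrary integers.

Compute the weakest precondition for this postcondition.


Working backward. After the program, the postcondition 2*z + 3*a[4] >= 2 && a[y] + 3*z + 9 == 9 must hold; in canonical form it is 3*a[4] + 2*z >= 2 && a[y] + 3*z == 0.
Before z := 3*y + y - 4: 3*a[4] + 8*y >= 10 && a[y] + 12*y == 12
Before y := 2*z: 3*a[4] + 16*z >= 10 && a[2*z] + 24*z == 12
Answer: WP = 3*a[4] + 16*z >= 10 && a[2*z] + 24*z == 12


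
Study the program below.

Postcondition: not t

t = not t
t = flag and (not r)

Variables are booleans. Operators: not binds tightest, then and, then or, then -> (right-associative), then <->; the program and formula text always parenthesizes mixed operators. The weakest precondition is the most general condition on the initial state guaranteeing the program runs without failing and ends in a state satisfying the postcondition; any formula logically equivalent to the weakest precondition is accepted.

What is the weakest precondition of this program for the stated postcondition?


Working backward. After the program, not t must hold.
Before t := flag and (not r): not (flag and (not r))
Before t := not t: not (flag and (not r))
Answer: WP = not (flag and (not r))


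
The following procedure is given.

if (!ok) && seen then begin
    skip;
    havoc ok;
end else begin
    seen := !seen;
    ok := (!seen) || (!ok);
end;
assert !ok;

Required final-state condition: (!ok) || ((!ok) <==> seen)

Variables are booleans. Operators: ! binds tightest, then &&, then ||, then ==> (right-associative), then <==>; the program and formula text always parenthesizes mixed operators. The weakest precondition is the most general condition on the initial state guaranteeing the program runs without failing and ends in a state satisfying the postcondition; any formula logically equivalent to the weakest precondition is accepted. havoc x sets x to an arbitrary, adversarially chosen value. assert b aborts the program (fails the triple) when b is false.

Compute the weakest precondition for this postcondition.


Working backward. After the program, (!ok) || ((!ok) <==> seen) must hold.
Before assert !ok: (!ok) && ((!ok) || ((!ok) <==> seen))
Then branch requires false; else branch requires (!(seen || (!ok))) && ((!(seen || (!ok))) || ((!(seen || (!ok))) <==> (!seen))).
Before the if: (!((!ok) && seen)) && ((!((!ok) && seen)) ==> ((!(seen || (!ok))) && ((!(seen || (!ok))) || ((!(seen || (!ok))) <==> (!seen)))))
Answer: WP = (!((!ok) && seen)) && ((!((!ok) && seen)) ==> ((!(seen || (!ok))) && ((!(seen || (!ok))) || ((!(seen || (!ok))) <==> (!seen)))))


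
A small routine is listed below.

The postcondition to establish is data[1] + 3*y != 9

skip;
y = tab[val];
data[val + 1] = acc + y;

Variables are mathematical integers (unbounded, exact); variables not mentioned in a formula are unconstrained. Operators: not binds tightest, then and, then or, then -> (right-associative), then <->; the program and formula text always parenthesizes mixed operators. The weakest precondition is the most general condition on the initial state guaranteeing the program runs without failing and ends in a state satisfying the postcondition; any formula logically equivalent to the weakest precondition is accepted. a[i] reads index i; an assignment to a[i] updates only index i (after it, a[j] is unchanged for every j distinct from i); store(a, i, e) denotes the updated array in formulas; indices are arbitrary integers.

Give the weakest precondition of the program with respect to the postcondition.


Working backward. After the program, data[1] + 3*y != 9 must hold.
Before data[val + 1] := acc + y: store(data, val + 1, acc + y)[1] + 3*y != 9
Before y := tab[val]: 3*tab[val] + store(data, val + 1, tab[val] + acc)[1] != 9
Before skip: 3*tab[val] + store(data, val + 1, tab[val] + acc)[1] != 9
Answer: WP = 3*tab[val] + store(data, val + 1, tab[val] + acc)[1] != 9


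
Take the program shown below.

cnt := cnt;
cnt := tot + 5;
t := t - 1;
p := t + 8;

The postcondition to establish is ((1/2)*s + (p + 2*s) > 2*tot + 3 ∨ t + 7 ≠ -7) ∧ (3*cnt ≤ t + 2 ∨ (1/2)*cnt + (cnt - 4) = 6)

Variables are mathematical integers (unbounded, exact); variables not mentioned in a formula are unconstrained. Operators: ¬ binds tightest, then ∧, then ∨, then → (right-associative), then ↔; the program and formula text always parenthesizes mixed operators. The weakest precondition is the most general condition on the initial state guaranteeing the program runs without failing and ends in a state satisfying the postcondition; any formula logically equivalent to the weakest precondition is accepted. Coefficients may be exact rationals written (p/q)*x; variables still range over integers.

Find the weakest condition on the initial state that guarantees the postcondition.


Working backward. After the program, the postcondition ((1/2)*s + (p + 2*s) > 2*tot + 3 ∨ t + 7 ≠ -7) ∧ (3*cnt ≤ t + 2 ∨ (1/2)*cnt + (cnt - 4) = 6) must hold; in canonical form it is (p + (5/2)*s > 2*tot + 3 ∨ t ≠ -14) ∧ (3*cnt ≤ t + 2 ∨ (3/2)*cnt = 10).
Before p := t + 8: ((5/2)*s + t > 2*tot - 5 ∨ t ≠ -14) ∧ (3*cnt ≤ t + 2 ∨ (3/2)*cnt = 10)
Before t := t - 1: ((5/2)*s + t > 2*tot - 4 ∨ t ≠ -13) ∧ (3*cnt ≤ t + 1 ∨ (3/2)*cnt = 10)
Before cnt := tot + 5: ((5/2)*s + t > 2*tot - 4 ∨ t ≠ -13) ∧ (3*tot ≤ t - 14 ∨ (3/2)*tot = 5/2)
Before cnt := cnt: ((5/2)*s + t > 2*tot - 4 ∨ t ≠ -13) ∧ (3*tot ≤ t - 14 ∨ (3/2)*tot = 5/2)
Answer: WP = ((5/2)*s + t > 2*tot - 4 ∨ t ≠ -13) ∧ (3*tot ≤ t - 14 ∨ (3/2)*tot = 5/2)


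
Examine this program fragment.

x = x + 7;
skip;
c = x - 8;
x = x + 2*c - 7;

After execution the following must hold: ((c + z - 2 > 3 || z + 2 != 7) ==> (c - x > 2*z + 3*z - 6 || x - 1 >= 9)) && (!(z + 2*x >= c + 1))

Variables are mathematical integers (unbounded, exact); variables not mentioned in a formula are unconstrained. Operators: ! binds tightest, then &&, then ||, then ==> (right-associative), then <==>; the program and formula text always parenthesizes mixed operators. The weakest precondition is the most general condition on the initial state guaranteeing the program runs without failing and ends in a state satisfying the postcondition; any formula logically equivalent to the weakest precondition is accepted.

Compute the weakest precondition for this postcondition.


Working backward. After the program, the postcondition ((c + z - 2 > 3 || z + 2 != 7) ==> (c - x > 2*z + 3*z - 6 || x - 1 >= 9)) && (!(z + 2*x >= c + 1)) must hold; in canonical form it is ((c + z > 5 || z != 5) ==> (c > x + 5*z - 6 || x >= 10)) && (!(2*x + z >= c + 1)).
Before x := x + 2*c - 7: ((c + z > 5 || z != 5) ==> (c + x + 5*z < 13 || 2*c + x >= 17)) && (!(3*c + 2*x + z >= 15))
Before c := x - 8: ((x + z > 13 || z != 5) ==> (2*x + 5*z < 21 || 3*x >= 33)) && (!(5*x + z >= 39))
Before skip: ((x + z > 13 || z != 5) ==> (2*x + 5*z < 21 || 3*x >= 33)) && (!(5*x + z >= 39))
Before x := x + 7: ((x + z > 6 || z != 5) ==> (2*x + 5*z < 7 || 3*x >= 12)) && (!(5*x + z >= 4))
Answer: WP = ((x + z > 6 || z != 5) ==> (2*x + 5*z < 7 || 3*x >= 12)) && (!(5*x + z >= 4))


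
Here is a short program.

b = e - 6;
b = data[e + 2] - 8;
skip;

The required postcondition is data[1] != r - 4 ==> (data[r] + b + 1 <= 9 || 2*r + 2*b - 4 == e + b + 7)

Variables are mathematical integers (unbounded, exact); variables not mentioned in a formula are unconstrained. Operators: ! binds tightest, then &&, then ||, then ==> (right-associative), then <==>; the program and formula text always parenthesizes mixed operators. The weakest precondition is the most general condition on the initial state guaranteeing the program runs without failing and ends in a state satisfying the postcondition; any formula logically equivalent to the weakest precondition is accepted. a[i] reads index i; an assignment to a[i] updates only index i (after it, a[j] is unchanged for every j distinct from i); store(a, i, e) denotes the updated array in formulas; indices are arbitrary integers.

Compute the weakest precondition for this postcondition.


Working backward. After the program, the postcondition data[1] != r - 4 ==> (data[r] + b + 1 <= 9 || 2*r + 2*b - 4 == e + b + 7) must hold; in canonical form it is data[1] != r - 4 ==> (data[r] + b <= 8 || b + 2*r == e + 11).
Before skip: data[1] != r - 4 ==> (data[r] + b <= 8 || b + 2*r == e + 11)
Before b := data[e + 2] - 8: data[1] != r - 4 ==> (data[e + 2] + data[r] <= 16 || data[e + 2] + 2*r == e + 19)
Before b := e - 6: data[1] != r - 4 ==> (data[e + 2] + data[r] <= 16 || data[e + 2] + 2*r == e + 19)
Answer: WP = data[1] != r - 4 ==> (data[e + 2] + data[r] <= 16 || data[e + 2] + 2*r == e + 19)


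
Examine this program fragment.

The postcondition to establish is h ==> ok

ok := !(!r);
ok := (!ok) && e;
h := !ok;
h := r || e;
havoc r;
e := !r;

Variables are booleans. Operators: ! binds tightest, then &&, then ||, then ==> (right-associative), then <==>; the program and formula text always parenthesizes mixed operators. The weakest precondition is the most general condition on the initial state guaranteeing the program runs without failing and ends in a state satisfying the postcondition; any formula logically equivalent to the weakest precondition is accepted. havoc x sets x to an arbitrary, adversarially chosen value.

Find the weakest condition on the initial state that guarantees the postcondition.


Working backward. After the program, h ==> ok must hold.
Before e := !r: h ==> ok
Before havoc r: h ==> ok
Before h := r || e: (r || e) ==> ok
Before h := !ok: (r || e) ==> ok
Before ok := (!ok) && e: (r || e) ==> ((!ok) && e)
Before ok := !(!r): (r || e) ==> ((!r) && e)
Answer: WP = (r || e) ==> ((!r) && e)


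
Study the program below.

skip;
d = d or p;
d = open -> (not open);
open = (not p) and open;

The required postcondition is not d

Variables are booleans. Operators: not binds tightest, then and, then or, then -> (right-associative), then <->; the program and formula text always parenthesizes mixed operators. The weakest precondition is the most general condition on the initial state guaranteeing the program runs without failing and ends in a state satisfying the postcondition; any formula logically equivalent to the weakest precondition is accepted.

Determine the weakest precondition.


Working backward. After the program, not d must hold.
Before open := (not p) and open: not d
Before d := open -> (not open): not (open -> (not open))
Before d := d or p: not (open -> (not open))
Before skip: not (open -> (not open))
Answer: WP = not (open -> (not open))


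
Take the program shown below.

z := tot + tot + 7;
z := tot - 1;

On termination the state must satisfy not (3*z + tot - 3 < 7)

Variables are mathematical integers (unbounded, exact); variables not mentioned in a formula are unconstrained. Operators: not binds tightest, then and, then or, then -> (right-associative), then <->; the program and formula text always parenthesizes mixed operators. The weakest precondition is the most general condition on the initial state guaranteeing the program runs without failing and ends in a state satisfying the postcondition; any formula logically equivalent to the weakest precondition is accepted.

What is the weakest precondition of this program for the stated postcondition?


Working backward. After the program, the postcondition not (3*z + tot - 3 < 7) must hold; in canonical form it is not (tot + 3*z < 10).
Before z := tot - 1: not (4*tot < 13)
Before z := tot + tot + 7: not (4*tot < 13)
Answer: WP = not (4*tot < 13)
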